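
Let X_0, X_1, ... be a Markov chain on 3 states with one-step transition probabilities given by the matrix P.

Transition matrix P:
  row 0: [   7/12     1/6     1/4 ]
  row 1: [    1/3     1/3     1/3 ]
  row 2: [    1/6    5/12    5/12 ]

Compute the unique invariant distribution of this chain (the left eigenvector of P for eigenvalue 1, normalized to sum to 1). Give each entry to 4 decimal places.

π = [0.3711, 0.2990, 0.3299]

Balance equations π_j = Σ_i π_i·P[i][j]:
  π_0 = 7/12·π_0 + 1/3·π_1 + 1/6·π_2
  π_1 = 1/6·π_0 + 1/3·π_1 + 5/12·π_2
  normalize: π_0 + π_1 + π_2 = 1
Solving the linear system gives exactly π = [36/97, 29/97, 32/97].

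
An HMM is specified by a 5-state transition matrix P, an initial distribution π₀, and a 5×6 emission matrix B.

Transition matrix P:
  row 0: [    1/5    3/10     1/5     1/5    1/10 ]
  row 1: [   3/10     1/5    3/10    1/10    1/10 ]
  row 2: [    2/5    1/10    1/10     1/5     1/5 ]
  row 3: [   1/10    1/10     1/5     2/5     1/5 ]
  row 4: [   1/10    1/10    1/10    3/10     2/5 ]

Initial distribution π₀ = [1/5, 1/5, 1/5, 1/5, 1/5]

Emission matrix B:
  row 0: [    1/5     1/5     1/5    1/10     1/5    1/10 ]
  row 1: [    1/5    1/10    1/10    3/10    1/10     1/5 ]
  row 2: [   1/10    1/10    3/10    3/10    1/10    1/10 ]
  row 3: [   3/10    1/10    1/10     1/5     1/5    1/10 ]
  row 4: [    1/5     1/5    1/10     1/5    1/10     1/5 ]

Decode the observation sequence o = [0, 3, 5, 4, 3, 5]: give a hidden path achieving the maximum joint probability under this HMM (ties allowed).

path = [4, 4, 4, 4, 4, 4]

t=0: δ = [4.000e-02, 4.000e-02, 2.000e-02, 6.000e-02, 4.000e-02]  (obs o_0=0)
t=1: δ = [1.200e-03, 3.600e-03, 3.600e-03, 4.800e-03, 3.200e-03]  ψ = [1, 0, 1, 3, 4]  (obs o_1=3)
t=2: δ = [1.440e-04, 1.440e-04, 1.080e-04, 1.920e-04, 2.560e-04]  ψ = [2, 1, 1, 3, 4]  (obs o_2=5)
t=3: δ = [8.640e-06, 4.320e-06, 4.320e-06, 1.536e-05, 1.024e-05]  ψ = [1, 0, 1, 3, 4]  (obs o_3=4)
t=4: δ = [1.728e-07, 7.776e-07, 9.216e-07, 1.229e-06, 8.192e-07]  ψ = [0, 0, 3, 3, 4]  (obs o_4=3)
t=5: δ = [3.686e-08, 3.110e-08, 2.458e-08, 4.915e-08, 6.554e-08]  ψ = [2, 1, 3, 3, 4]  (obs o_5=5)
backtrack: best end state = 4; path = [4, 4, 4, 4, 4, 4]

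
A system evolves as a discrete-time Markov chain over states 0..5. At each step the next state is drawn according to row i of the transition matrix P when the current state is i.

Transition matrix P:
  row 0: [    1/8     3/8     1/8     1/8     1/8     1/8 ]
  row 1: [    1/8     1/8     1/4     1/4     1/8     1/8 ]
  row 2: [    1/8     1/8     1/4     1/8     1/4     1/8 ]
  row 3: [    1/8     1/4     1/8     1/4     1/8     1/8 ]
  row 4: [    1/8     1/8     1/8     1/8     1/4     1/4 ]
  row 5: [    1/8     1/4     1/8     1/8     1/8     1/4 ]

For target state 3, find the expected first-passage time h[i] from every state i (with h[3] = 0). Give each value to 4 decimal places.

First-step conditioning: h[3] = 0; for i ≠ 3, h[i] = 1 + Σ_k P[i][k]·h[k].
  h[0] = 1 + 1/8·h[0] + 3/8·h[1] + 1/8·h[2] + 1/8·h[4] + 1/8·h[5]
  h[1] = 1 + 1/8·h[0] + 1/8·h[1] + 1/4·h[2] + 1/8·h[4] + 1/8·h[5]
  h[2] = 1 + 1/8·h[0] + 1/8·h[1] + 1/4·h[2] + 1/4·h[4] + 1/8·h[5]
  h[4] = 1 + 1/8·h[0] + 1/8·h[1] + 1/8·h[2] + 1/4·h[4] + 1/4·h[5]
  h[5] = 1 + 1/8·h[0] + 1/4·h[1] + 1/8·h[2] + 1/8·h[4] + 1/4·h[5]
Solving the 5×5 linear system over states ≠ 3 gives exactly h = [9448/1435, 5120/861, 29248/4305, 0, 9728/1435, 28736/4305] (h[3] = 0 is the target).

h = [6.5840, 5.9466, 6.7940, 0.0000, 6.7791, 6.6750]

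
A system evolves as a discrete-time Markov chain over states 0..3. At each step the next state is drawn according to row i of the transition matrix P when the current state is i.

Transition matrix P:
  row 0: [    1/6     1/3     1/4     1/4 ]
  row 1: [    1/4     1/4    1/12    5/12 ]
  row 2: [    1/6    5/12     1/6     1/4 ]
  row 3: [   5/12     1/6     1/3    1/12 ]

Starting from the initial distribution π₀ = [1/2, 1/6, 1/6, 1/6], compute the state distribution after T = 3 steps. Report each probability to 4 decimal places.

t=0: π = [0.5000, 0.1667, 0.1667, 0.1667]
t=1: π = [0.2222, 0.3056, 0.2222, 0.2500]
t=2: π = [0.2546, 0.2847, 0.2014, 0.2593]
t=3: π = [0.2552, 0.2832, 0.2074, 0.2542]

π = [0.2552, 0.2832, 0.2074, 0.2542]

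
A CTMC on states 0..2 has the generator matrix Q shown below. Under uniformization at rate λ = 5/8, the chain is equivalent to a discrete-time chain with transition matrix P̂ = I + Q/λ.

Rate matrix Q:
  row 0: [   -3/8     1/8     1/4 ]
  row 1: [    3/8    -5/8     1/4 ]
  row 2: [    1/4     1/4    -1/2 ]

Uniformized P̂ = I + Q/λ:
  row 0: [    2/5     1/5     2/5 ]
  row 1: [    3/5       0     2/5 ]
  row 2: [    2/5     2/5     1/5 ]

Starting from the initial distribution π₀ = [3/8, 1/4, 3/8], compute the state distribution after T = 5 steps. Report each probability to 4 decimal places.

π = [0.4444, 0.2223, 0.3333]

t=0: π = [0.3750, 0.2500, 0.3750]
t=1: π = [0.4500, 0.2250, 0.3250]
t=2: π = [0.4450, 0.2200, 0.3350]
t=3: π = [0.4440, 0.2230, 0.3330]
t=4: π = [0.4446, 0.2220, 0.3334]
t=5: π = [0.4444, 0.2223, 0.3333]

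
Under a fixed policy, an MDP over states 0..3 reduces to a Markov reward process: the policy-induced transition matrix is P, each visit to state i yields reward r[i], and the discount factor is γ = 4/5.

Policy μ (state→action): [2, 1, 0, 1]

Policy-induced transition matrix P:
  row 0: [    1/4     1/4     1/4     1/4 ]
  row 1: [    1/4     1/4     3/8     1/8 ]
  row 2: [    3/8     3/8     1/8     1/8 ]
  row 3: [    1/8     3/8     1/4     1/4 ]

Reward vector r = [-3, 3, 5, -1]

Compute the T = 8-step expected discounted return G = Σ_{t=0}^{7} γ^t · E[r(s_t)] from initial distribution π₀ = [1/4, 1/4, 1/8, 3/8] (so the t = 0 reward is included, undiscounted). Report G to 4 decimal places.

t=0: π = [0.2500, 0.2500, 0.1250, 0.3750], E[r] = 0.2500, γ^t·E[r] = 0.250000, running G = 0.250000
t=1: π = [0.2188, 0.3125, 0.2656, 0.2031], E[r] = 1.4063, γ^t·E[r] = 1.125000, running G = 1.375000
t=2: π = [0.2578, 0.3086, 0.2559, 0.1777], E[r] = 1.2539, γ^t·E[r] = 0.802500, running G = 2.177500
t=3: π = [0.2598, 0.3042, 0.2566, 0.1794], E[r] = 1.2368, γ^t·E[r] = 0.633250, running G = 2.810750
t=4: π = [0.2596, 0.3045, 0.2560, 0.1799], E[r] = 1.2344, γ^t·E[r] = 0.505625, running G = 3.316375
t=5: π = [0.2595, 0.3045, 0.2561, 0.1799], E[r] = 1.2353, γ^t·E[r] = 0.404793, running G = 3.721168
t=6: π = [0.2595, 0.3045, 0.2561, 0.1799], E[r] = 1.2353, γ^t·E[r] = 0.323822, running G = 4.044990
t=7: π = [0.2595, 0.3045, 0.2561, 0.1799], E[r] = 1.2353, γ^t·E[r] = 0.259061, running G = 4.304051

G = 4.3041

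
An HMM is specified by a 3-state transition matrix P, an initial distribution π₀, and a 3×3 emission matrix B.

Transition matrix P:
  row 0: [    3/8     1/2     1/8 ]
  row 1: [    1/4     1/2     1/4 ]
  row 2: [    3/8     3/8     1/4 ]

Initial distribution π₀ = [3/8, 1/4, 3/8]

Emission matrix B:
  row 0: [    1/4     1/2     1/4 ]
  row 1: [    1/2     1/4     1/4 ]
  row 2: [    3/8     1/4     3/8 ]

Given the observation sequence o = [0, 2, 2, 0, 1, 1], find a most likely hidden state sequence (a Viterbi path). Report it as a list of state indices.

path = [1, 1, 1, 1, 0, 0]

t=0: δ = [9.375e-02, 1.250e-01, 1.406e-01]  (obs o_0=0)
t=1: δ = [1.318e-02, 1.562e-02, 1.318e-02]  ψ = [2, 1, 2]  (obs o_1=2)
t=2: δ = [1.236e-03, 1.953e-03, 1.465e-03]  ψ = [0, 1, 1]  (obs o_2=2)
t=3: δ = [1.373e-04, 4.883e-04, 1.831e-04]  ψ = [2, 1, 1]  (obs o_3=0)
t=4: δ = [6.104e-05, 6.104e-05, 3.052e-05]  ψ = [1, 1, 1]  (obs o_4=1)
t=5: δ = [1.144e-05, 7.629e-06, 3.815e-06]  ψ = [0, 0, 1]  (obs o_5=1)
backtrack: best end state = 0; path = [1, 1, 1, 1, 0, 0]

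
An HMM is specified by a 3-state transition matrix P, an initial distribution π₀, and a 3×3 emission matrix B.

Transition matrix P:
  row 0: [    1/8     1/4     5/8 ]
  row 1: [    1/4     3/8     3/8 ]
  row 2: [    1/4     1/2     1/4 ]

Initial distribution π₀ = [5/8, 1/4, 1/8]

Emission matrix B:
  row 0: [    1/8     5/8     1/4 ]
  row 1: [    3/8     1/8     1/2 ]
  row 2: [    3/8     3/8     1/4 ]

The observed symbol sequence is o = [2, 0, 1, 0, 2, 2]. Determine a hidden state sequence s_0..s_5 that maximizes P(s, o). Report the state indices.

path = [0, 2, 0, 2, 1, 1]

t=0: δ = [1.562e-01, 1.250e-01, 3.125e-02]  (obs o_0=2)
t=1: δ = [3.906e-03, 1.758e-02, 3.662e-02]  ψ = [1, 1, 0]  (obs o_1=0)
t=2: δ = [5.722e-03, 2.289e-03, 3.433e-03]  ψ = [2, 2, 2]  (obs o_2=1)
t=3: δ = [1.073e-04, 6.437e-04, 1.341e-03]  ψ = [2, 2, 0]  (obs o_3=0)
t=4: δ = [8.382e-05, 3.353e-04, 8.382e-05]  ψ = [2, 2, 2]  (obs o_4=2)
t=5: δ = [2.095e-05, 6.286e-05, 3.143e-05]  ψ = [1, 1, 1]  (obs o_5=2)
backtrack: best end state = 1; path = [0, 2, 0, 2, 1, 1]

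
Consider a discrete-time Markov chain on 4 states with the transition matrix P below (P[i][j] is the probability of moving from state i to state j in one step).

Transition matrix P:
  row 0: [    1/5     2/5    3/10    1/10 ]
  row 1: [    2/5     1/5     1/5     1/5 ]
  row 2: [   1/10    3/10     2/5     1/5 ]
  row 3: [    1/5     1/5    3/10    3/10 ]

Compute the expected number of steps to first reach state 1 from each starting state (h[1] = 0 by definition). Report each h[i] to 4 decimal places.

h = [3.0000, 0.0000, 3.4167, 3.7500]

First-step conditioning: h[1] = 0; for i ≠ 1, h[i] = 1 + Σ_k P[i][k]·h[k].
  h[0] = 1 + 1/5·h[0] + 3/10·h[2] + 1/10·h[3]
  h[2] = 1 + 1/10·h[0] + 2/5·h[2] + 1/5·h[3]
  h[3] = 1 + 1/5·h[0] + 3/10·h[2] + 3/10·h[3]
Solving the 3×3 linear system over states ≠ 1 gives exactly h = [3, 0, 41/12, 15/4] (h[1] = 0 is the target).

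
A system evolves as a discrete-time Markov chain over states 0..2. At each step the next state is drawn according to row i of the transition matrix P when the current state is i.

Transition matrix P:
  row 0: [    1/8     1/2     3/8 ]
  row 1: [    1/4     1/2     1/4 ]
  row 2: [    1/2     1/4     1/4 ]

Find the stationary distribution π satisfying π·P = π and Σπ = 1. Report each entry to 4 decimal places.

Balance equations π_j = Σ_i π_i·P[i][j]:
  π_0 = 1/8·π_0 + 1/4·π_1 + 1/2·π_2
  π_1 = 1/2·π_0 + 1/2·π_1 + 1/4·π_2
  normalize: π_0 + π_1 + π_2 = 1
Solving the linear system gives exactly π = [2/7, 3/7, 2/7].

π = [0.2857, 0.4286, 0.2857]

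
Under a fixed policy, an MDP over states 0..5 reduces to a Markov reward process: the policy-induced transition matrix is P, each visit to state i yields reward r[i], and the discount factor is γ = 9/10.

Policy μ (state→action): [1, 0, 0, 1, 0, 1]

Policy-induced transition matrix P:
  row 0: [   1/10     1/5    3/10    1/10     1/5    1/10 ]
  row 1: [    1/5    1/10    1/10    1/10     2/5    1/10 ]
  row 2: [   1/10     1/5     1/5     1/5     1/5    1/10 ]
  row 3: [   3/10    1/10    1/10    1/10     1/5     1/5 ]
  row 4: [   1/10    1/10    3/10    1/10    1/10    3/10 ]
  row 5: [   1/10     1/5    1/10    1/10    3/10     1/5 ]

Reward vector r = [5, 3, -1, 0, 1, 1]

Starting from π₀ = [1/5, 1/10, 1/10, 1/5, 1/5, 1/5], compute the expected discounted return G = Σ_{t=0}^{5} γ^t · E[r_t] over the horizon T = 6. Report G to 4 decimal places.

G = 6.6340

t=0: π = [0.2000, 0.1000, 0.1000, 0.2000, 0.2000, 0.2000], E[r] = 1.6000, γ^t·E[r] = 1.600000, running G = 1.600000
t=1: π = [0.1500, 0.1500, 0.1900, 0.1100, 0.2200, 0.1800], E[r] = 1.4100, γ^t·E[r] = 1.269000, running G = 2.869000
t=2: π = [0.1370, 0.1520, 0.1930, 0.1190, 0.2260, 0.1730], E[r] = 1.3470, γ^t·E[r] = 1.091070, running G = 3.960070
t=3: π = [0.1390, 0.1503, 0.1919, 0.1193, 0.2251, 0.1744], E[r] = 1.3535, γ^t·E[r] = 0.986702, running G = 4.946772
t=4: π = [0.1389, 0.1505, 0.1920, 0.1192, 0.2250, 0.1744], E[r] = 1.3534, γ^t·E[r] = 0.887972, running G = 5.834744
t=5: π = [0.1389, 0.1505, 0.1920, 0.1192, 0.2250, 0.1744], E[r] = 1.3535, γ^t·E[r] = 0.799209, running G = 6.633953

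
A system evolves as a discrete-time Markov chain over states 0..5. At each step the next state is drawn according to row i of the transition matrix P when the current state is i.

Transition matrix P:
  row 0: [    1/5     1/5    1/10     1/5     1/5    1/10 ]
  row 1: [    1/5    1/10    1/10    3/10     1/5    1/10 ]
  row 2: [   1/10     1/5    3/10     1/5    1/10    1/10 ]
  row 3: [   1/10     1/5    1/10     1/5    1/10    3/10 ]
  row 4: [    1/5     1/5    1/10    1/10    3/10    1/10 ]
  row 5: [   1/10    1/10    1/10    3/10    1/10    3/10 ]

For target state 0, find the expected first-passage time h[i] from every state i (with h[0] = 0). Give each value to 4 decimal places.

First-step conditioning: h[0] = 0; for i ≠ 0, h[i] = 1 + Σ_k P[i][k]·h[k].
  h[1] = 1 + 1/10·h[1] + 1/10·h[2] + 3/10·h[3] + 1/5·h[4] + 1/10·h[5]
  h[2] = 1 + 1/5·h[1] + 3/10·h[2] + 1/5·h[3] + 1/10·h[4] + 1/10·h[5]
  h[3] = 1 + 1/5·h[1] + 1/10·h[2] + 1/5·h[3] + 1/10·h[4] + 3/10·h[5]
  h[4] = 1 + 1/5·h[1] + 1/10·h[2] + 1/10·h[3] + 3/10·h[4] + 1/10·h[5]
  h[5] = 1 + 1/10·h[1] + 1/10·h[2] + 3/10·h[3] + 1/10·h[4] + 3/10·h[5]
Solving the 5×5 linear system over states ≠ 0 gives exactly h = [0, 30880/4509, 34390/4509, 34480/4509, 30080/4509, 34840/4509] (h[0] = 0 is the target).

h = [0.0000, 6.8485, 7.6270, 7.6469, 6.6711, 7.7268]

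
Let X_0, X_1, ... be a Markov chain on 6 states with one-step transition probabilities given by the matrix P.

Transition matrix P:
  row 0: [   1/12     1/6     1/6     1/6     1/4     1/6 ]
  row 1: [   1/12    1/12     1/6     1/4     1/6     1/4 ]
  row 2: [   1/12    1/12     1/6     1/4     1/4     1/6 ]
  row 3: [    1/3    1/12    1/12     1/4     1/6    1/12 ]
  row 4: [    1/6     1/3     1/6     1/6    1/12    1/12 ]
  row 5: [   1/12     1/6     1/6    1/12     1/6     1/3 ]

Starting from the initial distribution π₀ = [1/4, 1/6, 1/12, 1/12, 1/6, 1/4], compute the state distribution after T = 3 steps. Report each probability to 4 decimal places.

π = [0.1458, 0.1542, 0.1507, 0.1929, 0.1766, 0.1798]

t=0: π = [0.2500, 0.1667, 0.0833, 0.0833, 0.1667, 0.2500]
t=1: π = [0.1181, 0.1667, 0.1597, 0.1736, 0.1806, 0.2014]
t=2: π = [0.1418, 0.1551, 0.1522, 0.1916, 0.1748, 0.1846]
t=3: π = [0.1458, 0.1542, 0.1507, 0.1929, 0.1766, 0.1798]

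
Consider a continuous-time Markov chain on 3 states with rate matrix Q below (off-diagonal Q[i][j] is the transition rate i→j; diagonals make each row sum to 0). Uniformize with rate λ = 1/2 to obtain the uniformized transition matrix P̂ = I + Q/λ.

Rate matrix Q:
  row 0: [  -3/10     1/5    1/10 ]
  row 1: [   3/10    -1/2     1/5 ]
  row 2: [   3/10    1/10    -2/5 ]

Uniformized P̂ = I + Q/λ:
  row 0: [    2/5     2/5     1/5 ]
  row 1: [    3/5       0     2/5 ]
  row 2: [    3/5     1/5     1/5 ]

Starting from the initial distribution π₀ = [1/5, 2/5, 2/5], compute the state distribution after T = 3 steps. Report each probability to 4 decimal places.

t=0: π = [0.2000, 0.4000, 0.4000]
t=1: π = [0.5600, 0.1600, 0.2800]
t=2: π = [0.4880, 0.2800, 0.2320]
t=3: π = [0.5024, 0.2416, 0.2560]

π = [0.5024, 0.2416, 0.2560]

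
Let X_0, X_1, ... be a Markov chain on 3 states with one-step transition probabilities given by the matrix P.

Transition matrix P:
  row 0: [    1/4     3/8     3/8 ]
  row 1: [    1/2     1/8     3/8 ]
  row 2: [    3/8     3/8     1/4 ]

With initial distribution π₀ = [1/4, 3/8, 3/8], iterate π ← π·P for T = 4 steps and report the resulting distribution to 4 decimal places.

π = [0.3664, 0.3003, 0.3333]

t=0: π = [0.2500, 0.3750, 0.3750]
t=1: π = [0.3906, 0.2813, 0.3281]
t=2: π = [0.3613, 0.3047, 0.3340]
t=3: π = [0.3679, 0.2988, 0.3333]
t=4: π = [0.3664, 0.3003, 0.3333]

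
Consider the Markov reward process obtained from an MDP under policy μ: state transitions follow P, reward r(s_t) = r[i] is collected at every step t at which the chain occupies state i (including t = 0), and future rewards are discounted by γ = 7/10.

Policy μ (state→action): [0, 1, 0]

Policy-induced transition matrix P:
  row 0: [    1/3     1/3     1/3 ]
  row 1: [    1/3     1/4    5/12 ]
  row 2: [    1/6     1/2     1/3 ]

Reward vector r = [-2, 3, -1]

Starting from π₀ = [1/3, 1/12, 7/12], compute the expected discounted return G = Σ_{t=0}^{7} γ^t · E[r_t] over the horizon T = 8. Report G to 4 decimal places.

G = -0.4343

t=0: π = [0.3333, 0.0833, 0.5833], E[r] = -1.0000, γ^t·E[r] = -1.000000, running G = -1.000000
t=1: π = [0.2361, 0.4236, 0.3403], E[r] = 0.4583, γ^t·E[r] = 0.320833, running G = -0.679167
t=2: π = [0.2766, 0.3547, 0.3686], E[r] = 0.1424, γ^t·E[r] = 0.069757, running G = -0.609410
t=3: π = [0.2719, 0.3652, 0.3629], E[r] = 0.1889, γ^t·E[r] = 0.064809, running G = -0.544601
t=4: π = [0.2729, 0.3634, 0.3638], E[r] = 0.1807, γ^t·E[r] = 0.043380, running G = -0.501221
t=5: π = [0.2727, 0.3637, 0.3636], E[r] = 0.1820, γ^t·E[r] = 0.030591, running G = -0.470630
t=6: π = [0.2727, 0.3636, 0.3636], E[r] = 0.1818, γ^t·E[r] = 0.021387, running G = -0.449243
t=7: π = [0.2727, 0.3636, 0.3636], E[r] = 0.1818, γ^t·E[r] = 0.014974, running G = -0.434269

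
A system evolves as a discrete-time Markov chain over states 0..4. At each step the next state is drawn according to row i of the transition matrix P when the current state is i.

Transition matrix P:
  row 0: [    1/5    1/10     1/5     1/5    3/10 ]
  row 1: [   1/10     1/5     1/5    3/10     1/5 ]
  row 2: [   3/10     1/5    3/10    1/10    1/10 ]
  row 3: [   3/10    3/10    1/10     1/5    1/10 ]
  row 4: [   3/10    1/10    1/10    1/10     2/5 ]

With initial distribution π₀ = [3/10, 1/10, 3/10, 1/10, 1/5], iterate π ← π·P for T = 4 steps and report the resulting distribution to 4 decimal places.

t=0: π = [0.3000, 0.1000, 0.3000, 0.1000, 0.2000]
t=1: π = [0.2500, 0.1600, 0.2000, 0.1600, 0.2300]
t=2: π = [0.2430, 0.1680, 0.1810, 0.1730, 0.2350]
t=3: π = [0.2421, 0.1695, 0.1773, 0.1752, 0.2359]
t=4: π = [0.2419, 0.1697, 0.1766, 0.1756, 0.2361]

π = [0.2419, 0.1697, 0.1766, 0.1756, 0.2361]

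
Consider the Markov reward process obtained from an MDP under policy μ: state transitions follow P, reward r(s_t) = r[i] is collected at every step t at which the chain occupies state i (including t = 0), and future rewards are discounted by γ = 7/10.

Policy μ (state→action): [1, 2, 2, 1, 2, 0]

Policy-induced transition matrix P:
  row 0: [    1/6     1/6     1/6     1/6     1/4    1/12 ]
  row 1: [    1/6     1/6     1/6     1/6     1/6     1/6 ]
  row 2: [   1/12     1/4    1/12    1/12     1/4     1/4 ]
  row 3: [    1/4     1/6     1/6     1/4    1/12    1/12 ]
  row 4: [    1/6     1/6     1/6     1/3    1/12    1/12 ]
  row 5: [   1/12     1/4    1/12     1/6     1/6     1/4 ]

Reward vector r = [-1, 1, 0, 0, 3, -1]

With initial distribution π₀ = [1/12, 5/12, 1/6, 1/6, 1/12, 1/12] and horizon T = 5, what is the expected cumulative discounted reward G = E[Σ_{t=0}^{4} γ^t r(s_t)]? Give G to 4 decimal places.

t=0: π = [0.0833, 0.4167, 0.1667, 0.1667, 0.0833, 0.0833], E[r] = 0.5000, γ^t·E[r] = 0.500000, running G = 0.500000
t=1: π = [0.1597, 0.1875, 0.1458, 0.1806, 0.1667, 0.1597], E[r] = 0.3681, γ^t·E[r] = 0.257639, running G = 0.757639
t=2: π = [0.1563, 0.1921, 0.1412, 0.1973, 0.1632, 0.1499], E[r] = 0.3756, γ^t·E[r] = 0.184034, running G = 0.941672
t=3: π = [0.1589, 0.1909, 0.1424, 0.1985, 0.1614, 0.1479], E[r] = 0.3684, γ^t·E[r] = 0.126375, running G = 1.068048
t=4: π = [0.1590, 0.1909, 0.1425, 0.1982, 0.1618, 0.1476], E[r] = 0.3695, γ^t·E[r] = 0.088726, running G = 1.156774

G = 1.1568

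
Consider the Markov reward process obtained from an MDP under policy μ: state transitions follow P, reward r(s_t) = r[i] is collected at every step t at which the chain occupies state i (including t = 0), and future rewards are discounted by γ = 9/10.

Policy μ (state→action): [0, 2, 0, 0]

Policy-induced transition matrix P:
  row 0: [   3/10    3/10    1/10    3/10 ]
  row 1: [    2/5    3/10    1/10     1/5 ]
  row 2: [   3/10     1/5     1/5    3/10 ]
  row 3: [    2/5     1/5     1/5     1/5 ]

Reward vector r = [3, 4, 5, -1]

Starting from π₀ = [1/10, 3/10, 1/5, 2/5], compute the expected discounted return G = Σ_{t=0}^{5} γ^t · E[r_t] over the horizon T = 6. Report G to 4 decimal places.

t=0: π = [0.1000, 0.3000, 0.2000, 0.4000], E[r] = 2.1000, γ^t·E[r] = 2.100000, running G = 2.100000
t=1: π = [0.3700, 0.2400, 0.1600, 0.2300], E[r] = 2.6400, γ^t·E[r] = 2.376000, running G = 4.476000
t=2: π = [0.3470, 0.2610, 0.1390, 0.2530], E[r] = 2.5270, γ^t·E[r] = 2.046870, running G = 6.522870
t=3: π = [0.3514, 0.2608, 0.1392, 0.2486], E[r] = 2.5448, γ^t·E[r] = 1.855159, running G = 8.378029
t=4: π = [0.3509, 0.2612, 0.1388, 0.2491], E[r] = 2.5425, γ^t·E[r] = 1.668160, running G = 10.046190
t=5: π = [0.3510, 0.2612, 0.1388, 0.2490], E[r] = 2.5429, γ^t·E[r] = 1.501555, running G = 11.547744

G = 11.5477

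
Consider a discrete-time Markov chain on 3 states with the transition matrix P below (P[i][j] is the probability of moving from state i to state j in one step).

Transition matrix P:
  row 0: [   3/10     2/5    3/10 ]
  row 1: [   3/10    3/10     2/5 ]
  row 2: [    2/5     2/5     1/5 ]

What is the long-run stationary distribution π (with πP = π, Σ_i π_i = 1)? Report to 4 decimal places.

Balance equations π_j = Σ_i π_i·P[i][j]:
  π_0 = 3/10·π_0 + 3/10·π_1 + 2/5·π_2
  π_1 = 2/5·π_0 + 3/10·π_1 + 2/5·π_2
  normalize: π_0 + π_1 + π_2 = 1
Solving the linear system gives exactly π = [40/121, 4/11, 37/121].

π = [0.3306, 0.3636, 0.3058]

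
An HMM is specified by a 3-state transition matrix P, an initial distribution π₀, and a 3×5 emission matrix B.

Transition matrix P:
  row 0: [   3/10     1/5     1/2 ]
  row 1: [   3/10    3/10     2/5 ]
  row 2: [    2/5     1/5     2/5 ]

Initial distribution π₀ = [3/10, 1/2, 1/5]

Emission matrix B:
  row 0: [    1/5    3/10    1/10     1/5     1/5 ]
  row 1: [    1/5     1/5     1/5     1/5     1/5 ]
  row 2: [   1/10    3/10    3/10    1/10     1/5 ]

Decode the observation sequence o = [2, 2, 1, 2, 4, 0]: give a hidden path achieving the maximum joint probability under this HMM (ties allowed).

t=0: δ = [3.000e-02, 1.000e-01, 6.000e-02]  (obs o_0=2)
t=1: δ = [3.000e-03, 6.000e-03, 1.200e-02]  ψ = [1, 1, 1]  (obs o_1=2)
t=2: δ = [1.440e-03, 4.800e-04, 1.440e-03]  ψ = [2, 2, 2]  (obs o_2=1)
t=3: δ = [5.760e-05, 5.760e-05, 2.160e-04]  ψ = [2, 0, 0]  (obs o_3=2)
t=4: δ = [1.728e-05, 8.640e-06, 1.728e-05]  ψ = [2, 2, 2]  (obs o_4=4)
t=5: δ = [1.382e-06, 6.912e-07, 8.640e-07]  ψ = [2, 0, 0]  (obs o_5=0)
backtrack: best end state = 0; path = [1, 2, 0, 2, 2, 0]

path = [1, 2, 0, 2, 2, 0]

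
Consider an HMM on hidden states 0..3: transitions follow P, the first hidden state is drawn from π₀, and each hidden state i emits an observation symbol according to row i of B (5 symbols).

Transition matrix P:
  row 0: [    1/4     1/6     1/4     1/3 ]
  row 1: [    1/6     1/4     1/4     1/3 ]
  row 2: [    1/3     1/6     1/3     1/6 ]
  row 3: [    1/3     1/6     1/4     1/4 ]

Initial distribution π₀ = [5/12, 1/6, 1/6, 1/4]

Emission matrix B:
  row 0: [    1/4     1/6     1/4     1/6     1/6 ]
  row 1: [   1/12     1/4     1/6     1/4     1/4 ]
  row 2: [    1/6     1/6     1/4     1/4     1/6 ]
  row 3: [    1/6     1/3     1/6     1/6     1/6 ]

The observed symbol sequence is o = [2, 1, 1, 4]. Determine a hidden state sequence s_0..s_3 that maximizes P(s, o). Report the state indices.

path = [0, 3, 3, 0]

t=0: δ = [1.042e-01, 2.778e-02, 4.167e-02, 4.167e-02]  (obs o_0=2)
t=1: δ = [4.340e-03, 4.340e-03, 4.340e-03, 1.157e-02]  ψ = [0, 0, 0, 0]  (obs o_1=1)
t=2: δ = [6.430e-04, 4.823e-04, 4.823e-04, 9.645e-04]  ψ = [3, 3, 3, 3]  (obs o_2=1)
t=3: δ = [5.358e-05, 4.019e-05, 4.019e-05, 4.019e-05]  ψ = [3, 3, 3, 3]  (obs o_3=4)
backtrack: best end state = 0; path = [0, 3, 3, 0]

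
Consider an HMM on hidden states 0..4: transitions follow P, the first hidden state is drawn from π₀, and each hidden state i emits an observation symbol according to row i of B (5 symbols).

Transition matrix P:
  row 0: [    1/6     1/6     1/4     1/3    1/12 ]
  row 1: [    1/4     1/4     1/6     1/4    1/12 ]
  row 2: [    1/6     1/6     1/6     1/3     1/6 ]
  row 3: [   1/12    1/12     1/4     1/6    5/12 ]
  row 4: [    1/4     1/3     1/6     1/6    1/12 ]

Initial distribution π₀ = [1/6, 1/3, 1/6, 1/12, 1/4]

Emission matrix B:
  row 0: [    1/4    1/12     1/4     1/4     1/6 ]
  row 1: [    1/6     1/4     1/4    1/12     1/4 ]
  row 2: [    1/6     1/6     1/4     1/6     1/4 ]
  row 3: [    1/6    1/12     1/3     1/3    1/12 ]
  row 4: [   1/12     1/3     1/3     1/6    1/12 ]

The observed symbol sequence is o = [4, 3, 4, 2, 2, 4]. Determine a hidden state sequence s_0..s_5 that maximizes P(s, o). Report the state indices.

t=0: δ = [2.778e-02, 8.333e-02, 4.167e-02, 6.944e-03, 2.083e-02]  (obs o_0=4)
t=1: δ = [5.208e-03, 1.736e-03, 2.315e-03, 6.944e-03, 1.157e-03]  ψ = [1, 1, 1, 1, 1]  (obs o_1=3)
t=2: δ = [1.447e-04, 2.170e-04, 4.340e-04, 1.447e-04, 2.411e-04]  ψ = [0, 0, 3, 0, 3]  (obs o_2=4)
t=3: δ = [1.808e-05, 2.009e-05, 1.808e-05, 4.823e-05, 2.411e-05]  ψ = [2, 4, 2, 2, 2]  (obs o_3=2)
t=4: δ = [1.507e-06, 2.009e-06, 3.014e-06, 2.679e-06, 6.698e-06]  ψ = [4, 4, 3, 3, 3]  (obs o_4=2)
t=5: δ = [2.791e-07, 5.582e-07, 2.791e-07, 9.303e-08, 9.303e-08]  ψ = [4, 4, 4, 4, 3]  (obs o_5=4)
backtrack: best end state = 1; path = [1, 3, 2, 3, 4, 1]

path = [1, 3, 2, 3, 4, 1]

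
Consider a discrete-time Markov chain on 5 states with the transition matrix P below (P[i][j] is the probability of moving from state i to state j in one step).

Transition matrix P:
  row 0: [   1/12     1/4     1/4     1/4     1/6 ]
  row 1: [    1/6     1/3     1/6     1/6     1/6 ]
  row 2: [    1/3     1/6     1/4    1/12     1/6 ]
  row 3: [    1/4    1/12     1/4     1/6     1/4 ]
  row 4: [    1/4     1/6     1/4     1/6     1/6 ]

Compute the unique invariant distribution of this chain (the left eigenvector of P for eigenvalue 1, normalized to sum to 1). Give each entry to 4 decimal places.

Balance equations π_j = Σ_i π_i·P[i][j]:
  π_0 = 1/12·π_0 + 1/6·π_1 + 1/3·π_2 + 1/4·π_3 + 1/4·π_4
  π_1 = 1/4·π_0 + 1/3·π_1 + 1/6·π_2 + 1/12·π_3 + 1/6·π_4
  π_2 = 1/4·π_0 + 1/6·π_1 + 1/4·π_2 + 1/4·π_3 + 1/4·π_4
  π_3 = 1/4·π_0 + 1/6·π_1 + 1/12·π_2 + 1/6·π_3 + 1/6·π_4
  normalize: π_0 + π_1 + π_2 + π_3 + π_4 = 1
Solving the linear system gives exactly π = [4394/20317, 4167/20317, 4732/20317, 3358/20317, 3666/20317].

π = [0.2163, 0.2051, 0.2329, 0.1653, 0.1804]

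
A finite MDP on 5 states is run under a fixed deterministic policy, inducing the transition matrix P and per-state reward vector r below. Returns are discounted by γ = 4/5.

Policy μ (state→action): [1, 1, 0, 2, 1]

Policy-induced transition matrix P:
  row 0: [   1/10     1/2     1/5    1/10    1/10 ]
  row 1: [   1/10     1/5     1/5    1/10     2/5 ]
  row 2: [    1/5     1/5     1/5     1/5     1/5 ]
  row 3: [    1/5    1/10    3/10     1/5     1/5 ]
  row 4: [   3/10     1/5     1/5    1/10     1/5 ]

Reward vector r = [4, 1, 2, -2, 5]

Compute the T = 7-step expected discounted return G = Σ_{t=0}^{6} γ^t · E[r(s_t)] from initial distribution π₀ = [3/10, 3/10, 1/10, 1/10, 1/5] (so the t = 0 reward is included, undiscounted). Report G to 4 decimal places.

G = 9.2130

t=0: π = [0.3000, 0.3000, 0.1000, 0.1000, 0.2000], E[r] = 2.5000, γ^t·E[r] = 2.500000, running G = 2.500000
t=1: π = [0.1600, 0.2800, 0.2100, 0.1200, 0.2300], E[r] = 2.2500, γ^t·E[r] = 1.800000, running G = 4.300000
t=2: π = [0.1790, 0.2360, 0.2120, 0.1330, 0.2400], E[r] = 2.3100, γ^t·E[r] = 1.478400, running G = 5.778400
t=3: π = [0.1825, 0.2404, 0.2133, 0.1345, 0.2293], E[r] = 2.2745, γ^t·E[r] = 1.164544, running G = 6.942944
t=4: π = [0.1806, 0.2413, 0.2135, 0.1348, 0.2298], E[r] = 2.2704, γ^t·E[r] = 0.929935, running G = 7.872879
t=5: π = [0.1808, 0.2407, 0.2135, 0.1348, 0.2302], E[r] = 2.2722, γ^t·E[r] = 0.744541, running G = 8.617421
t=6: π = [0.1809, 0.2408, 0.2135, 0.1348, 0.2301], E[r] = 2.2719, γ^t·E[r] = 0.595553, running G = 9.212974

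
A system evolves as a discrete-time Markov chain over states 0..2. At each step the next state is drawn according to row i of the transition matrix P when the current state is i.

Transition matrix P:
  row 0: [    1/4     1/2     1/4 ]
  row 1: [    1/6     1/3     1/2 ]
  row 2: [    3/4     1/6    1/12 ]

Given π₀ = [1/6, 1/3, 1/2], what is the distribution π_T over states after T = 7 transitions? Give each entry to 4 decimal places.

π = [0.3655, 0.3461, 0.2884]

t=0: π = [0.1667, 0.3333, 0.5000]
t=1: π = [0.4722, 0.2778, 0.2500]
t=2: π = [0.3519, 0.3704, 0.2778]
t=3: π = [0.3580, 0.3457, 0.2963]
t=4: π = [0.3693, 0.3436, 0.2870]
t=5: π = [0.3649, 0.3471, 0.2881]
t=6: π = [0.3651, 0.3461, 0.2888]
t=7: π = [0.3655, 0.3461, 0.2884]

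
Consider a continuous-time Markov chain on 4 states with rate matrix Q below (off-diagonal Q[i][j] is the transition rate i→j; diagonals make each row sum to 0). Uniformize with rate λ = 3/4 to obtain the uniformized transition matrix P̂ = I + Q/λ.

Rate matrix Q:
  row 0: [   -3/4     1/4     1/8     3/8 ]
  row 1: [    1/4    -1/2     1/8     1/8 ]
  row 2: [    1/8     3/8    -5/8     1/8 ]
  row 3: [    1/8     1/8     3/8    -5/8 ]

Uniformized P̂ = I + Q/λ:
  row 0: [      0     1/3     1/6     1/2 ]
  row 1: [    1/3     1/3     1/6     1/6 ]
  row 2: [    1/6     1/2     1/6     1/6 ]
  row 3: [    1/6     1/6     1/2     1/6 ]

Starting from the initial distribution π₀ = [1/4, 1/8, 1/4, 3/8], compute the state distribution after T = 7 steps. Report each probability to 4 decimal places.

t=0: π = [0.2500, 0.1250, 0.2500, 0.3750]
t=1: π = [0.1458, 0.3125, 0.2917, 0.2500]
t=2: π = [0.1944, 0.3403, 0.2500, 0.2153]
t=3: π = [0.1910, 0.3391, 0.2384, 0.2315]
t=4: π = [0.1914, 0.3345, 0.2438, 0.2303]
t=5: π = [0.1905, 0.3356, 0.2434, 0.2305]
t=6: π = [0.1908, 0.3355, 0.2435, 0.2302]
t=7: π = [0.1908, 0.3356, 0.2434, 0.2303]

π = [0.1908, 0.3356, 0.2434, 0.2303]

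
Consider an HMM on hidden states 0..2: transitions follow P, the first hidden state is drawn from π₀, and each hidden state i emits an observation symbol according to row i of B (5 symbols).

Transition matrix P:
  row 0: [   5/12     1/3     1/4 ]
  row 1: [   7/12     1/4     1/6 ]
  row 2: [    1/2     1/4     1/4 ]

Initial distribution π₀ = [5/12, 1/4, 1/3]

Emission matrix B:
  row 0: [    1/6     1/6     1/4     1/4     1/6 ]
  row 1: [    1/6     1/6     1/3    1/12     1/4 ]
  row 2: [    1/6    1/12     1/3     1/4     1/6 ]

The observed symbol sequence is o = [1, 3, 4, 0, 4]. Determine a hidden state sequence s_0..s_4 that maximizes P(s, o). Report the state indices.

t=0: δ = [6.944e-02, 4.167e-02, 2.778e-02]  (obs o_0=1)
t=1: δ = [7.234e-03, 1.929e-03, 4.340e-03]  ψ = [0, 0, 0]  (obs o_1=3)
t=2: δ = [5.023e-04, 6.028e-04, 3.014e-04]  ψ = [0, 0, 0]  (obs o_2=4)
t=3: δ = [5.861e-05, 2.791e-05, 2.093e-05]  ψ = [1, 0, 0]  (obs o_3=0)
t=4: δ = [4.070e-06, 4.884e-06, 2.442e-06]  ψ = [0, 0, 0]  (obs o_4=4)
backtrack: best end state = 1; path = [0, 0, 1, 0, 1]

path = [0, 0, 1, 0, 1]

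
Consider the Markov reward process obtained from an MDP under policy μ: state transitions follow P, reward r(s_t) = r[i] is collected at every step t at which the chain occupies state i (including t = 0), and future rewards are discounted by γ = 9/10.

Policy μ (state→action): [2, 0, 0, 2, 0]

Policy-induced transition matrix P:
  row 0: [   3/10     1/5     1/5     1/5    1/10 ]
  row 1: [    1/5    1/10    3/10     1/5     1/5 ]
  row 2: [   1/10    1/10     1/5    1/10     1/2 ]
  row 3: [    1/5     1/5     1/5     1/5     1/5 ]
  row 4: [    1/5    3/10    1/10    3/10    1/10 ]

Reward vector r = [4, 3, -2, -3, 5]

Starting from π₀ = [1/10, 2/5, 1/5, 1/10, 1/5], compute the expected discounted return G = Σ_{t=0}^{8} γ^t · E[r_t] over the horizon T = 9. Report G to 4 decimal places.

t=0: π = [0.1000, 0.4000, 0.2000, 0.1000, 0.2000], E[r] = 1.9000, γ^t·E[r] = 1.900000, running G = 1.900000
t=1: π = [0.1900, 0.1600, 0.2200, 0.2000, 0.2300], E[r] = 1.3500, γ^t·E[r] = 1.215000, running G = 3.115000
t=2: π = [0.1970, 0.1850, 0.1930, 0.2010, 0.2240], E[r] = 1.4740, γ^t·E[r] = 1.193940, running G = 4.308940
t=3: π = [0.2004, 0.1846, 0.1961, 0.2031, 0.2158], E[r] = 1.4329, γ^t·E[r] = 1.044584, running G = 5.353524
t=4: π = [0.2004, 0.1835, 0.1969, 0.2020, 0.2172], E[r] = 1.4386, γ^t·E[r] = 0.943885, running G = 6.297409
t=5: π = [0.2004, 0.1837, 0.1966, 0.2020, 0.2173], E[r] = 1.4396, γ^t·E[r] = 0.850074, running G = 7.147483
t=6: π = [0.2004, 0.1837, 0.1966, 0.2021, 0.2172], E[r] = 1.4392, γ^t·E[r] = 0.764864, running G = 7.912347
t=7: π = [0.2004, 0.1837, 0.1966, 0.2021, 0.2172], E[r] = 1.4392, γ^t·E[r] = 0.688388, running G = 8.600735
t=8: π = [0.2004, 0.1837, 0.1966, 0.2021, 0.2172], E[r] = 1.4393, γ^t·E[r] = 0.619555, running G = 9.220289

G = 9.2203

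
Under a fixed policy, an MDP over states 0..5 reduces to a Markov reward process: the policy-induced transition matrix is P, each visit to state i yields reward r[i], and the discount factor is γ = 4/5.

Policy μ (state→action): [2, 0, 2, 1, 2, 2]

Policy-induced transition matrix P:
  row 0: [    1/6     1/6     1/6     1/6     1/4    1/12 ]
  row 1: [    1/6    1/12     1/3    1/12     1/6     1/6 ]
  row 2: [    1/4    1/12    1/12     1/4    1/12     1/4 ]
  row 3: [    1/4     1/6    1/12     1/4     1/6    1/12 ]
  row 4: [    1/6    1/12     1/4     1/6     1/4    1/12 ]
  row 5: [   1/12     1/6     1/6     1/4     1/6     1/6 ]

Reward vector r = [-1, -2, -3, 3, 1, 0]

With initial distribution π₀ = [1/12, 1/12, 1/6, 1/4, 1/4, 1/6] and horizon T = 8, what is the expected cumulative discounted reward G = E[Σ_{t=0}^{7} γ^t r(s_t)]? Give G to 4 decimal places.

t=0: π = [0.0833, 0.0833, 0.1667, 0.2500, 0.2500, 0.1667], E[r] = 0.2500, γ^t·E[r] = 0.250000, running G = 0.250000
t=1: π = [0.1875, 0.1250, 0.1667, 0.2083, 0.1806, 0.1319], E[r] = -0.1319, γ^t·E[r] = -0.105556, running G = 0.144444
t=2: π = [0.1869, 0.1273, 0.1713, 0.1985, 0.1834, 0.1325], E[r] = -0.1765, γ^t·E[r] = -0.112963, running G = 0.031481
t=3: π = [0.1864, 0.1265, 0.1724, 0.1979, 0.1833, 0.1335], E[r] = -0.1795, γ^t·E[r] = -0.091901, running G = -0.060420
t=4: π = [0.1864, 0.1265, 0.1722, 0.1981, 0.1831, 0.1337], E[r] = -0.1784, γ^t·E[r] = -0.073085, running G = -0.133505
t=5: π = [0.1864, 0.1265, 0.1722, 0.1981, 0.1831, 0.1337], E[r] = -0.1784, γ^t·E[r] = -0.058452, running G = -0.191957
t=6: π = [0.1864, 0.1265, 0.1722, 0.1981, 0.1831, 0.1337], E[r] = -0.1784, γ^t·E[r] = -0.046768, running G = -0.238725
t=7: π = [0.1864, 0.1265, 0.1722, 0.1981, 0.1831, 0.1337], E[r] = -0.1784, γ^t·E[r] = -0.037414, running G = -0.276139

G = -0.2761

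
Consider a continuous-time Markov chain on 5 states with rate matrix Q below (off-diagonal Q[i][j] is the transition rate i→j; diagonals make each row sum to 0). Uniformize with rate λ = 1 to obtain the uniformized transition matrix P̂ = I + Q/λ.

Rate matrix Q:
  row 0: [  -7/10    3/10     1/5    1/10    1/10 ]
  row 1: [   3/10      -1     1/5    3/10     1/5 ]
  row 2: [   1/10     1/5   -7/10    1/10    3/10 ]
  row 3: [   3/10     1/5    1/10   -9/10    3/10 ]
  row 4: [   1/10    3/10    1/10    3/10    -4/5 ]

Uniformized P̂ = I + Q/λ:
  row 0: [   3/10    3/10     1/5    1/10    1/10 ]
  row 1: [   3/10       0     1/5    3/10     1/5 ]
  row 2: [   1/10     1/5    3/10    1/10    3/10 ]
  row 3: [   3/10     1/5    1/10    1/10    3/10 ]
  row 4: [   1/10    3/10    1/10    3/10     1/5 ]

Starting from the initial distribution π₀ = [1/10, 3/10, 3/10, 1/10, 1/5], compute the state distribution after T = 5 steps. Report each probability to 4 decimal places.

π = [0.2216, 0.2030, 0.1780, 0.1835, 0.2139]

t=0: π = [0.1000, 0.3000, 0.3000, 0.1000, 0.2000]
t=1: π = [0.2000, 0.1700, 0.2000, 0.2000, 0.2300]
t=2: π = [0.2140, 0.2090, 0.1770, 0.1800, 0.2200]
t=3: π = [0.2206, 0.2016, 0.1777, 0.1858, 0.2143]
t=4: π = [0.2216, 0.2032, 0.1778, 0.1832, 0.2143]
t=5: π = [0.2216, 0.2030, 0.1780, 0.1835, 0.2139]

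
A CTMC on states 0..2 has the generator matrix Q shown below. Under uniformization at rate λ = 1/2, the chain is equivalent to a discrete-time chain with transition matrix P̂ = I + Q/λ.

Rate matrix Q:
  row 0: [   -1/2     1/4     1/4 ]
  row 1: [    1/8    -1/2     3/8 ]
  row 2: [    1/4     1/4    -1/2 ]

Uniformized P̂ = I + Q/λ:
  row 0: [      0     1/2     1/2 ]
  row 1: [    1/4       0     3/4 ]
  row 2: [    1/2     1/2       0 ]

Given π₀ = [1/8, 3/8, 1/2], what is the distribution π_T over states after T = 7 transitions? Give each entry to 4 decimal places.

π = [0.2778, 0.3330, 0.3892]

t=0: π = [0.1250, 0.3750, 0.5000]
t=1: π = [0.3438, 0.3125, 0.3438]
t=2: π = [0.2500, 0.3438, 0.4063]
t=3: π = [0.2891, 0.3281, 0.3828]
t=4: π = [0.2734, 0.3359, 0.3906]
t=5: π = [0.2793, 0.3320, 0.3887]
t=6: π = [0.2773, 0.3340, 0.3887]
t=7: π = [0.2778, 0.3330, 0.3892]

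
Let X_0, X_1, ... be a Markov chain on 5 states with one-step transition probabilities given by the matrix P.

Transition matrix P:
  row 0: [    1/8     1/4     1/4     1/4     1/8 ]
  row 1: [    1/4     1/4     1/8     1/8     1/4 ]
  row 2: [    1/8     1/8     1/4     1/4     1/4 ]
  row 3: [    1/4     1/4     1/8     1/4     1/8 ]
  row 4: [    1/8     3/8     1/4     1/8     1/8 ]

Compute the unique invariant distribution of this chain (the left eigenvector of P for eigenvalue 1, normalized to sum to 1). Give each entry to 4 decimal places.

π = [0.1806, 0.2482, 0.1944, 0.1964, 0.1803]

Balance equations π_j = Σ_i π_i·P[i][j]:
  π_0 = 1/8·π_0 + 1/4·π_1 + 1/8·π_2 + 1/4·π_3 + 1/8·π_4
  π_1 = 1/4·π_0 + 1/4·π_1 + 1/8·π_2 + 1/4·π_3 + 3/8·π_4
  π_2 = 1/4·π_0 + 1/8·π_1 + 1/4·π_2 + 1/8·π_3 + 1/4·π_4
  π_3 = 1/4·π_0 + 1/8·π_1 + 1/4·π_2 + 1/4·π_3 + 1/8·π_4
  normalize: π_0 + π_1 + π_2 + π_3 + π_4 = 1
Solving the linear system gives exactly π = [359/1988, 141/568, 773/3976, 11/56, 717/3976].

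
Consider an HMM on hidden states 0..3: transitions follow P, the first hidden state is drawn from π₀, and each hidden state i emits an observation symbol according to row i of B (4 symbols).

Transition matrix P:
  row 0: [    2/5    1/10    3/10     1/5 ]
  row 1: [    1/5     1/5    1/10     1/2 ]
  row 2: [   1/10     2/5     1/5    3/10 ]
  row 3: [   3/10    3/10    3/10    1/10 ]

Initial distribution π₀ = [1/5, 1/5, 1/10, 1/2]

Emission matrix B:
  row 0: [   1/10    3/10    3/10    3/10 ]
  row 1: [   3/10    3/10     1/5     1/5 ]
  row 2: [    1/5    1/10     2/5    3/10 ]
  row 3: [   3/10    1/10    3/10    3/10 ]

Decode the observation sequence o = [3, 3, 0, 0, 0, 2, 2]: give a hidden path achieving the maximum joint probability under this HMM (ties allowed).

t=0: δ = [6.000e-02, 4.000e-02, 3.000e-02, 1.500e-01]  (obs o_0=3)
t=1: δ = [1.350e-02, 9.000e-03, 1.350e-02, 6.000e-03]  ψ = [3, 3, 3, 1]  (obs o_1=3)
t=2: δ = [5.400e-04, 1.620e-03, 8.100e-04, 1.350e-03]  ψ = [0, 2, 0, 1]  (obs o_2=0)
t=3: δ = [4.050e-05, 1.215e-04, 8.100e-05, 2.430e-04]  ψ = [3, 3, 3, 1]  (obs o_3=0)
t=4: δ = [7.290e-06, 2.187e-05, 1.458e-05, 1.822e-05]  ψ = [3, 3, 3, 1]  (obs o_4=0)
t=5: δ = [1.640e-06, 1.166e-06, 2.187e-06, 3.281e-06]  ψ = [3, 2, 3, 1]  (obs o_5=2)
t=6: δ = [2.952e-07, 1.968e-07, 3.937e-07, 1.968e-07]  ψ = [3, 3, 3, 2]  (obs o_6=2)
backtrack: best end state = 2; path = [3, 2, 1, 3, 1, 3, 2]

path = [3, 2, 1, 3, 1, 3, 2]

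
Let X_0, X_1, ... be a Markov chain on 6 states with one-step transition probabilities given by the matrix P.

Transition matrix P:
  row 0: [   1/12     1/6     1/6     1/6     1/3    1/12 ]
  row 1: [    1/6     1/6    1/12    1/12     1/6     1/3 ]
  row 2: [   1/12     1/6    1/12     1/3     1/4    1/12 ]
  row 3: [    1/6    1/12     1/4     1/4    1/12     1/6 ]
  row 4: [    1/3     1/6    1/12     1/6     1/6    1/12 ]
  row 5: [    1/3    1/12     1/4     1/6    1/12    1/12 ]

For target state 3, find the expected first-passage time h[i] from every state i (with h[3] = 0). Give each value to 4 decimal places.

First-step conditioning: h[3] = 0; for i ≠ 3, h[i] = 1 + Σ_k P[i][k]·h[k].
  h[0] = 1 + 1/12·h[0] + 1/6·h[1] + 1/6·h[2] + 1/3·h[4] + 1/12·h[5]
  h[1] = 1 + 1/6·h[0] + 1/6·h[1] + 1/12·h[2] + 1/6·h[4] + 1/3·h[5]
  h[2] = 1 + 1/12·h[0] + 1/6·h[1] + 1/12·h[2] + 1/4·h[4] + 1/12·h[5]
  h[4] = 1 + 1/3·h[0] + 1/6·h[1] + 1/12·h[2] + 1/6·h[4] + 1/12·h[5]
  h[5] = 1 + 1/3·h[0] + 1/12·h[1] + 1/4·h[2] + 1/12·h[4] + 1/12·h[5]
Solving the 5×5 linear system over states ≠ 3 gives exactly h = [319284/56167, 347580/56167, 269892/56167, 0, 322812/56167, 311928/56167] (h[3] = 0 is the target).

h = [5.6845, 6.1883, 4.8052, 0.0000, 5.7474, 5.5536]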